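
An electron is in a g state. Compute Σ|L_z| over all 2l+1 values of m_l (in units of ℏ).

Σ|L_z| = 20 ℏ

The letter g corresponds to l = 4.
m_l runs from −4 to 4, i.e. {-4, -3, -2, -1, 0, 1, 2, 3, 4}.
Σ|m_l| = 2(1+2+…+4) = 20.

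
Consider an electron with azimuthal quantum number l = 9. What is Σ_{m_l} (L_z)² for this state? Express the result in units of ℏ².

Σ(L_z)² = 570 ℏ²

m_l ∈ {-9, -8, -7, -6, -5, -4, -3, -2, -1, 0, 1, 2, 3, 4, 5, 6, 7, 8, 9}.
Summing m² from −9 to 9: Σ m_l² = 570.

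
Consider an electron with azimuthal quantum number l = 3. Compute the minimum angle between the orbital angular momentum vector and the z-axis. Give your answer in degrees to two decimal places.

θ_min ≈ 30.00°

|L|² = l(l+1)ℏ² = 12ℏ², so |L| = 2√3 ℏ.
The smallest angle corresponds to the largest L_z, i.e. m_l = l = 3, giving L_z = 3ℏ.
cos θ_min = 3/√12, so θ_min ≈ 30.00°.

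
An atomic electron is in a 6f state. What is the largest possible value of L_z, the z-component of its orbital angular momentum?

L_z,max = 3ℏ

For 6f, l = 3.
L_z = m_l ℏ with m_l ∈ {−3, …, 3}; the maximum is m_l = 3.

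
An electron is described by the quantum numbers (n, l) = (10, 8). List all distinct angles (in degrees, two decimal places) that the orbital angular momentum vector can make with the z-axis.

|L| = √(l(l+1)) ℏ = 6√2 ℏ.
cos θ = m_l/√72 for each m_l ∈ {-8, -7, -6, -5, -4, -3, -2, -1, 0, 1, 2, 3, 4, 5, 6, 7, 8}.

θ ∈ {19.47°, 34.42°, 45.00°, 53.90°, 61.87°, 69.30°, 76.37°, 83.23°, 90.00°, 96.77°, 103.63°, 110.70°, 118.13°, 126.10°, 135.00°, 145.58°, 160.53°}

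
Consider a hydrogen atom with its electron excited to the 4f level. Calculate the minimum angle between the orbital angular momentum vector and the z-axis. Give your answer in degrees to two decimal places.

The 4f level has l = 3.
|L|² = l(l+1)ℏ² = 12ℏ², so |L| = 2√3 ℏ.
The smallest angle corresponds to the largest L_z, i.e. m_l = l = 3, giving L_z = 3ℏ.
cos θ_min = 3/√12, so θ_min ≈ 30.00°.

θ_min ≈ 30.00°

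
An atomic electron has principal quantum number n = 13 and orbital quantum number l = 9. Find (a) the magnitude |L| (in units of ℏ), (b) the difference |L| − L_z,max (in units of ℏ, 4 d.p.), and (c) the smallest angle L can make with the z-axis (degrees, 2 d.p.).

|L| = 3√10 ℏ ≈ 9.487ℏ; |L|−L_z,max ≈ 0.4868ℏ; θ_min ≈ 18.43°

|L| = ℏ√(9·10) = 3√10 ℏ ≈ 9.487ℏ.
|L| − L_z,max = (3√10 − 9)ℏ ≈ 0.4868ℏ.
cos θ_min = 9/√90, so θ_min ≈ 18.43°.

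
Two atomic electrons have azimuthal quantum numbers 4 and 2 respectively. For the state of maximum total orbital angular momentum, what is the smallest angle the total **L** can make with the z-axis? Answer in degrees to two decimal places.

θ_min ≈ 22.21°

The total orbital quantum number L ranges from |l₁ − l₂| to l₁ + l₂ in integer steps.
Allowed values: L = 2, 3, 4, 5, 6.
The maximum is L = 6, with |L_tot| = ℏ√(6·7) = √42 ℏ.
The minimum angle with z is arccos(6/√42) ≈ 22.21°.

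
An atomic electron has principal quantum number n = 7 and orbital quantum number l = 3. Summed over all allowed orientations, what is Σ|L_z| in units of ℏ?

Σ|L_z| = 12 ℏ

m_l runs from −3 to 3, i.e. {-3, -2, -1, 0, 1, 2, 3}.
Σ|m_l| = l(l+1) = 12.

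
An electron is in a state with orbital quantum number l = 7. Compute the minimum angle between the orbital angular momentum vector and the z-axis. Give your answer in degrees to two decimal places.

|L|² = l(l+1)ℏ² = 56ℏ², so |L| = 2√14 ℏ.
The smallest angle corresponds to the largest L_z, i.e. m_l = l = 7, giving L_z = 7ℏ.
cos θ_min = 7/√56, so θ_min ≈ 20.70°.

θ_min ≈ 20.70°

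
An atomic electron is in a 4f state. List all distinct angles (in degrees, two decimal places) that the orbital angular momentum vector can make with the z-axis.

For 4f, l = 3.
|L| = ℏ√(l(l+1)) = 2√3 ℏ.
cos θ = m_l/√12 for each m_l ∈ {-3, -2, -1, 0, 1, 2, 3}.

θ ∈ {30.00°, 54.74°, 73.22°, 90.00°, 106.78°, 125.26°, 150.00°}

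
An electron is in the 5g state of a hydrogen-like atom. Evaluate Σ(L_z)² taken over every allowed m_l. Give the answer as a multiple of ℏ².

Σ(L_z)² = 60 ℏ²

5g means n = 5, l = 4.
The allowed m_l values are -4, -3, -2, -1, 0, 1, 2, 3, 4.
Σ m_l² = 2·(1 + 4 + 9 + 16) = 60.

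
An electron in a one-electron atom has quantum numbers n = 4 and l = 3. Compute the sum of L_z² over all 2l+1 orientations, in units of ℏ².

Σ(L_z)² = 28 ℏ²

m_l runs from −3 to 3, i.e. {-3, -2, -1, 0, 1, 2, 3}.
Σ m_l² = l(l+1)(2l+1)/3 = 3·4·7/3 = 28.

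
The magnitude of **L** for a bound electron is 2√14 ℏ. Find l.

l = 7

Since |L|² = l(l+1)ℏ², l(l+1) = 56.
l² + l − 56 = 0 ⇒ l = 7.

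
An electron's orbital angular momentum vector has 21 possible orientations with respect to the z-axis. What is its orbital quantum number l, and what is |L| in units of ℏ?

l = 10, |L| = √110 ℏ ≈ 10.488ℏ

Since there are 2l+1 = 21 values of m_l, l = 10.
Then |L| = √(l(l+1)) ℏ = √110 ℏ.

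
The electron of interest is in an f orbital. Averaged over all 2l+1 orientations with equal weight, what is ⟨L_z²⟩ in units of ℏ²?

⟨L_z²⟩ = 4 ℏ²

For an f orbital, l = 3.
m_l runs from −3 to 3, i.e. {-3, -2, -1, 0, 1, 2, 3}.
Average of L_z² over 7 states: 28/7 ℏ² = 4 ℏ².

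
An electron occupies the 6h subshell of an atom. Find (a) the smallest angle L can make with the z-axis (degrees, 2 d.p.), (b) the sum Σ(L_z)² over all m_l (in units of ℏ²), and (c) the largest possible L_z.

6h means n = 6, l = 5.
cos θ_min = 5/√30, so θ_min ≈ 24.09°.
Σ m_l² = 110, so Σ(L_z)² = 110 ℏ².
L_z,max = lℏ = 5ℏ.

θ_min ≈ 24.09°; Σ(L_z)² = 110 ℏ²; L_z,max = 5ℏ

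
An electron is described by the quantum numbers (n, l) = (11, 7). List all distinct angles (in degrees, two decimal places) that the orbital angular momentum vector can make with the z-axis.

θ ∈ {20.70°, 36.70°, 48.08°, 57.69°, 66.37°, 74.50°, 82.32°, 90.00°, 97.68°, 105.50°, 113.63°, 122.31°, 131.92°, 143.30°, 159.30°}

|L| = √(l(l+1)) ℏ = 2√14 ℏ.
cos θ = m_l/√56 for each m_l ∈ {-7, -6, -5, -4, -3, -2, -1, 0, 1, 2, 3, 4, 5, 6, 7}.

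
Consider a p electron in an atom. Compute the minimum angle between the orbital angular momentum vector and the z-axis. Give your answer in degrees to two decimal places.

A p state has l = 1.
|L| = ℏ√(l(l+1)) = √2 ℏ.
The smallest angle corresponds to the largest L_z, i.e. m_l = l = 1, giving L_z = 1ℏ.
cos θ_min = 1/√2, so θ_min ≈ 45.00°.

θ_min ≈ 45.00°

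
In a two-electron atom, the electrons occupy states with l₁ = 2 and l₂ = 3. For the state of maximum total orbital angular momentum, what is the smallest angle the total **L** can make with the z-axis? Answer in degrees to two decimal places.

θ_min ≈ 24.09°

L runs from |2 − 3| = 1 to 2 + 3 = 5.
So L can be 1, 2, 3, 4, 5.
The maximum is L = 5, with |L_tot| = ℏ√(5·6) = √30 ℏ.
The minimum angle with z is arccos(5/√30) ≈ 24.09°.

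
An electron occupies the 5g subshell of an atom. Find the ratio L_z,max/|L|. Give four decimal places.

5g means n = 5, l = 4.
|L| = 2√5 ℏ ≈ 4.4721ℏ, while L_z,max = lℏ = 4ℏ.
L_z,max/|L| = 4/√20 = 0.8944.

L_z,max/|L| = 0.8944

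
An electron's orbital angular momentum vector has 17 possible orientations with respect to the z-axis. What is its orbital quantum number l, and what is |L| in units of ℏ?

l = 8, |L| = 6√2 ℏ ≈ 8.485ℏ

Since there are 2l+1 = 17 values of m_l, l = 8.
|L| = ℏ√(l(l+1)) = ℏ√(8·9) = 6√2 ℏ.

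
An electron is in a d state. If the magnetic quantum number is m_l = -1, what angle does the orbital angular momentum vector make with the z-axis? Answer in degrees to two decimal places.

θ ≈ 114.09°

For a d orbital, l = 2.
|L| = √(l(l+1)) ℏ = √6 ℏ.
L_z = m_l ℏ = −1ℏ.
cos θ = L_z/|L| = -1/√6, so θ ≈ 114.09°.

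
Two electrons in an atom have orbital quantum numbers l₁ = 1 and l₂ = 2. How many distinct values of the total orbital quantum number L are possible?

The total orbital quantum number L ranges from |l₁ − l₂| to l₁ + l₂ in integer steps.
L ∈ {1, 2, 3}.
That is 3 values.

3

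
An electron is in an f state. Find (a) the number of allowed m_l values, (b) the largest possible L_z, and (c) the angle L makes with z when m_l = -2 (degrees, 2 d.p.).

An f state has l = 3.
There are 2l+1 = 7 values of m_l.
L_z,max = lℏ = 3ℏ.
For m_l = -2: cos θ = -2/√12, θ ≈ 125.26°.

7 values; L_z,max = 3ℏ; θ(m_l=-2) ≈ 125.26°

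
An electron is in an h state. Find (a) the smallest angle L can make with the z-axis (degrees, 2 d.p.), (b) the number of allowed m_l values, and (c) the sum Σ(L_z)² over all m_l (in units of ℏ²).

For an h orbital, l = 5.
cos θ_min = 5/√30, so θ_min ≈ 24.09°.
There are 2l+1 = 11 values of m_l.
Σ m_l² = 110, so Σ(L_z)² = 110 ℏ².

θ_min ≈ 24.09°; 11 values; Σ(L_z)² = 110 ℏ²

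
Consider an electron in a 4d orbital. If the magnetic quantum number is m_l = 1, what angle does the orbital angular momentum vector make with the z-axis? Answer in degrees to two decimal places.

For 4d, l = 2.
|L|² = l(l+1)ℏ² = 6ℏ², so |L| = √6 ℏ.
L_z = m_l ℏ = 1ℏ.
cos θ = L_z/|L| = 1/√6, so θ ≈ 65.91°.

θ ≈ 65.91°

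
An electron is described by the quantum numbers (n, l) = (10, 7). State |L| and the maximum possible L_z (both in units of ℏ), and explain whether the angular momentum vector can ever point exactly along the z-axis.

|L| = 2√14 ℏ ≈ 7.4833ℏ, while L_z,max = lℏ = 7ℏ.
Since |L| > L_z,max, the vector can never point exactly along z; the closest it comes is θ_min = arccos(7/√56) ≈ 20.7°.

No: L_z,max = 7ℏ < |L| = 2√14 ℏ ≈ 7.483ℏ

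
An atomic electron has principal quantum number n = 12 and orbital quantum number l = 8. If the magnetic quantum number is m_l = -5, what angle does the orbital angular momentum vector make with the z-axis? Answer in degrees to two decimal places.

θ ≈ 126.10°

|L|² = l(l+1)ℏ² = 72ℏ², so |L| = 6√2 ℏ.
L_z = m_l ℏ = −5ℏ.
cos θ = L_z/|L| = -5/√72, so θ ≈ 126.10°.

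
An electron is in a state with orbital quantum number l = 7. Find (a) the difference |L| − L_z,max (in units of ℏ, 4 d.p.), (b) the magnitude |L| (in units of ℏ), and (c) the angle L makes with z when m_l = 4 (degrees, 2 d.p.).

|L|−L_z,max ≈ 0.4833ℏ; |L| = 2√14 ℏ ≈ 7.483ℏ; θ(m_l=4) ≈ 57.69°

|L| − L_z,max = (2√14 − 7)ℏ ≈ 0.4833ℏ.
|L| = ℏ√(7·8) = 2√14 ℏ ≈ 7.483ℏ.
For m_l = 4: cos θ = 4/√56, θ ≈ 57.69°.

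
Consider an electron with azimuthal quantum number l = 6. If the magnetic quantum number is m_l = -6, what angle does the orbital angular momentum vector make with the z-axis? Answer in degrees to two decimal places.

θ ≈ 157.79°

|L| = √(l(l+1)) ℏ = √42 ℏ.
L_z = m_l ℏ = −6ℏ.
cos θ = L_z/|L| = -6/√42, so θ ≈ 157.79°.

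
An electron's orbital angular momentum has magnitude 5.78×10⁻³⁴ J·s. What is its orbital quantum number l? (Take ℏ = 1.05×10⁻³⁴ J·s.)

In units of ℏ, |L| ≈ 5.505.
l(l+1) ≈ 5.505² ≈ 30.30, so l = 5.

l = 5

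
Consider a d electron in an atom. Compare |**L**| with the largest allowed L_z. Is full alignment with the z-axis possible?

For a d orbital, l = 2.
|L| = √6 ℏ ≈ 2.4495ℏ, while L_z,max = lℏ = 2ℏ.
Since |L| > L_z,max, the vector can never point exactly along z; the closest it comes is θ_min = arccos(2/√6) ≈ 35.3°.

No: L_z,max = 2ℏ < |L| = √6 ℏ ≈ 2.449ℏ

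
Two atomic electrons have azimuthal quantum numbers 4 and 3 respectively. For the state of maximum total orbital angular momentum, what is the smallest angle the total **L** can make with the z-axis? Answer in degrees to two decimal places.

The total orbital quantum number L ranges from |l₁ − l₂| to l₁ + l₂ in integer steps.
So L can be 1, 2, 3, 4, 5, 6, 7.
The maximum is L = 7, with |L_tot| = ℏ√(7·8) = 2√14 ℏ.
The minimum angle with z is arccos(7/√56) ≈ 20.70°.

θ_min ≈ 20.70°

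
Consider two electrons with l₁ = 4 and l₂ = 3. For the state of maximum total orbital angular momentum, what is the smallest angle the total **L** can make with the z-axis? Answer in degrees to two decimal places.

By the triangle rule, |l₁ − l₂| ≤ L ≤ l₁ + l₂.
So L can be 1, 2, 3, 4, 5, 6, 7.
The maximum is L = 7, with |L_tot| = ℏ√(7·8) = 2√14 ℏ.
The minimum angle with z is arccos(7/√56) ≈ 20.70°.

θ_min ≈ 20.70°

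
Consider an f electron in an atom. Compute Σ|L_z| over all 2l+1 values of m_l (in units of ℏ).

For an f orbital, l = 3.
m_l ∈ {-3, -2, -1, 0, 1, 2, 3}.
Σ|m_l| = 2·3(3+1)/2 = 12.

Σ|L_z| = 12 ℏ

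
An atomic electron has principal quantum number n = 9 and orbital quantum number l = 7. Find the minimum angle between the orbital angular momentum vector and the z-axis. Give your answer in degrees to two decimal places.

θ_min ≈ 20.70°

|L| = ℏ√(l(l+1)) = 2√14 ℏ.
The smallest angle corresponds to the largest L_z, i.e. m_l = l = 7, giving L_z = 7ℏ.
cos θ_min = 7/√56, so θ_min ≈ 20.70°.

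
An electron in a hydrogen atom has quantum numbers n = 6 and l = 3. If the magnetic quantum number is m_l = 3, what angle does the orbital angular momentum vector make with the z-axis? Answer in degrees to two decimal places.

θ ≈ 30.00°

|L| = ℏ√(l(l+1)) = 2√3 ℏ.
L_z = m_l ℏ = 3ℏ.
cos θ = L_z/|L| = 3/√12, so θ ≈ 30.00°.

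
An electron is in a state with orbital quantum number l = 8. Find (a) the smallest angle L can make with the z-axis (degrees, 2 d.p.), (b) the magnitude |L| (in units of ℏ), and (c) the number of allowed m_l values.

θ_min ≈ 19.47°; |L| = 6√2 ℏ ≈ 8.485ℏ; 17 values

cos θ_min = 8/√72, so θ_min ≈ 19.47°.
|L| = ℏ√(8·9) = 6√2 ℏ ≈ 8.485ℏ.
There are 2l+1 = 17 values of m_l.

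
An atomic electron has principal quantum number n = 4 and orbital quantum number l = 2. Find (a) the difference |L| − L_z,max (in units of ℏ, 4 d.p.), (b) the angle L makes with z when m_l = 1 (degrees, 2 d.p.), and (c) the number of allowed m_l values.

|L| − L_z,max = (√6 − 2)ℏ ≈ 0.4495ℏ.
For m_l = 1: cos θ = 1/√6, θ ≈ 65.91°.
There are 2l+1 = 5 values of m_l.

|L|−L_z,max ≈ 0.4495ℏ; θ(m_l=1) ≈ 65.91°; 5 values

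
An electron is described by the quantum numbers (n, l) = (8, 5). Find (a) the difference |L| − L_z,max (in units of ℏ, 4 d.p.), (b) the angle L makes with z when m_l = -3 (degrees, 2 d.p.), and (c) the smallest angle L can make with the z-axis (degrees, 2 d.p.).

|L|−L_z,max ≈ 0.4772ℏ; θ(m_l=-3) ≈ 123.21°; θ_min ≈ 24.09°

|L| − L_z,max = (√30 − 5)ℏ ≈ 0.4772ℏ.
For m_l = -3: cos θ = -3/√30, θ ≈ 123.21°.
cos θ_min = 5/√30, so θ_min ≈ 24.09°.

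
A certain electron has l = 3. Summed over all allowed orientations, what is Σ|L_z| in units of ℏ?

The allowed m_l values are -3, -2, -1, 0, 1, 2, 3.
Σ|m_l| = 2·3(3+1)/2 = 12.

Σ|L_z| = 12 ℏ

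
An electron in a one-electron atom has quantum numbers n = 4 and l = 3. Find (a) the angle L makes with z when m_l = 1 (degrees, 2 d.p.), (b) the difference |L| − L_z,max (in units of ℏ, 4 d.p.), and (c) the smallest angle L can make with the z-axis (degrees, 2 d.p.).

For m_l = 1: cos θ = 1/√12, θ ≈ 73.22°.
|L| − L_z,max = (2√3 − 3)ℏ ≈ 0.4641ℏ.
cos θ_min = 3/√12, so θ_min ≈ 30.00°.

θ(m_l=1) ≈ 73.22°; |L|−L_z,max ≈ 0.4641ℏ; θ_min ≈ 30.00°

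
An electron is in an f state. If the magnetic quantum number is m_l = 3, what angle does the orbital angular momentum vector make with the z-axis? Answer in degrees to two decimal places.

θ ≈ 30.00°

For an f orbital, l = 3.
|L| = ℏ√(l(l+1)) = 2√3 ℏ.
L_z = m_l ℏ = 3ℏ.
cos θ = L_z/|L| = 3/√12, so θ ≈ 30.00°.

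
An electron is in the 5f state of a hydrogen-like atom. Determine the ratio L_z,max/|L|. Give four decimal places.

For 5f, l = 3.
|L| = 2√3 ℏ ≈ 3.4641ℏ, while L_z,max = lℏ = 3ℏ.
L_z,max/|L| = 3/√12 = 0.8660.

L_z,max/|L| = 0.8660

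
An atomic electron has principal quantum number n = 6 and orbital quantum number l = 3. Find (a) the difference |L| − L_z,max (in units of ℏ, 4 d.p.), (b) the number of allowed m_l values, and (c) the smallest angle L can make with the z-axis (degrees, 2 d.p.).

|L| − L_z,max = (2√3 − 3)ℏ ≈ 0.4641ℏ.
There are 2l+1 = 7 values of m_l.
cos θ_min = 3/√12, so θ_min ≈ 30.00°.

|L|−L_z,max ≈ 0.4641ℏ; 7 values; θ_min ≈ 30.00°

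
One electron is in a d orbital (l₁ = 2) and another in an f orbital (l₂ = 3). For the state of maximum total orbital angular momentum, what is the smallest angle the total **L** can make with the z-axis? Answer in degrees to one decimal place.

L runs from |2 − 3| = 1 to 2 + 3 = 5.
Allowed values: L = 1, 2, 3, 4, 5.
The maximum is L = 5, with |L_tot| = ℏ√(5·6) = √30 ℏ.
The minimum angle with z is arccos(5/√30) ≈ 24.1°.

θ_min ≈ 24.1°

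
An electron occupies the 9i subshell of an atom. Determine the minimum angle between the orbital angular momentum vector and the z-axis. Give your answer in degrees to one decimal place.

θ_min ≈ 22.2°

The 9i subshell has l = 6.
|L|² = l(l+1)ℏ² = 42ℏ², so |L| = √42 ℏ.
The smallest angle corresponds to the largest L_z, i.e. m_l = l = 6, giving L_z = 6ℏ.
cos θ_min = 6/√42, so θ_min ≈ 22.2°.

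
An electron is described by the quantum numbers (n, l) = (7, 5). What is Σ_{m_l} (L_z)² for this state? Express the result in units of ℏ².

Σ(L_z)² = 110 ℏ²

The allowed m_l values are -5, -4, -3, -2, -1, 0, 1, 2, 3, 4, 5.
Σ m_l² = l(l+1)(2l+1)/3 = 5·6·11/3 = 110.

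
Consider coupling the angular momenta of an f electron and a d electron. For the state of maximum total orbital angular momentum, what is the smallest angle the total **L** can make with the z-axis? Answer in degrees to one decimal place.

θ_min ≈ 24.1°

The total orbital quantum number L ranges from |l₁ − l₂| to l₁ + l₂ in integer steps.
L ∈ {1, 2, 3, 4, 5}.
The maximum is L = 5, with |L_tot| = ℏ√(5·6) = √30 ℏ.
The minimum angle with z is arccos(5/√30) ≈ 24.1°.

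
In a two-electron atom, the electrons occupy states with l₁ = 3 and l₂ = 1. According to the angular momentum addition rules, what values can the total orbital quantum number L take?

By the triangle rule, |l₁ − l₂| ≤ L ≤ l₁ + l₂.
Allowed values: L = 2, 3, 4.

L = 2, 3, 4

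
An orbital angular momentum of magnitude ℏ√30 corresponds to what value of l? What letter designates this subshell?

l = 5 (h orbital)

Since |L|² = l(l+1)ℏ², l(l+1) = 30.
The positive root is l = 5.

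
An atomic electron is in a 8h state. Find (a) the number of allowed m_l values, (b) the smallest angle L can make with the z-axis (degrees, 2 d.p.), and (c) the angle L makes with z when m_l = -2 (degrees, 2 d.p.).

8h means n = 8, l = 5.
There are 2l+1 = 11 values of m_l.
cos θ_min = 5/√30, so θ_min ≈ 24.09°.
For m_l = -2: cos θ = -2/√30, θ ≈ 111.42°.

11 values; θ_min ≈ 24.09°; θ(m_l=-2) ≈ 111.42°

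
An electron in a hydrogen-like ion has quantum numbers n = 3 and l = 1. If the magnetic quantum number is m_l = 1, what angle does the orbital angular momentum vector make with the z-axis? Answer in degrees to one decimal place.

θ ≈ 45.0°

|L| = ℏ√(l(l+1)) = √2 ℏ.
L_z = m_l ℏ = 1ℏ.
cos θ = L_z/|L| = 1/√2, so θ ≈ 45.0°.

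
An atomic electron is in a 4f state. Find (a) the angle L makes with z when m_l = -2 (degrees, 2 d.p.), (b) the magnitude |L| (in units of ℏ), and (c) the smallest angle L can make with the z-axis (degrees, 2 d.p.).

θ(m_l=-2) ≈ 125.26°; |L| = 2√3 ℏ ≈ 3.464ℏ; θ_min ≈ 30.00°

The 4f subshell has l = 3.
For m_l = -2: cos θ = -2/√12, θ ≈ 125.26°.
|L| = ℏ√(3·4) = 2√3 ℏ ≈ 3.464ℏ.
cos θ_min = 3/√12, so θ_min ≈ 30.00°.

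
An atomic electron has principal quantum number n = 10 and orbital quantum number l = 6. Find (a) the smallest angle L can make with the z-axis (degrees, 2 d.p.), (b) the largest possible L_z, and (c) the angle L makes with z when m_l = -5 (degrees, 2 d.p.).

θ_min ≈ 22.21°; L_z,max = 6ℏ; θ(m_l=-5) ≈ 140.49°

cos θ_min = 6/√42, so θ_min ≈ 22.21°.
L_z,max = lℏ = 6ℏ.
For m_l = -5: cos θ = -5/√42, θ ≈ 140.49°.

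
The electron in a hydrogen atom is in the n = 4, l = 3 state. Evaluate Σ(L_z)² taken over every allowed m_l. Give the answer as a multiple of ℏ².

The allowed m_l values are -3, -2, -1, 0, 1, 2, 3.
Σ m_l² = l(l+1)(2l+1)/3 = 3·4·7/3 = 28.

Σ(L_z)² = 28 ℏ²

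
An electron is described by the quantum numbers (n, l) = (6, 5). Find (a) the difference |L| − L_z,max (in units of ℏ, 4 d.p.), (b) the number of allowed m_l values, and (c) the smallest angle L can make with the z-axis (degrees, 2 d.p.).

|L| − L_z,max = (√30 − 5)ℏ ≈ 0.4772ℏ.
There are 2l+1 = 11 values of m_l.
cos θ_min = 5/√30, so θ_min ≈ 24.09°.

|L|−L_z,max ≈ 0.4772ℏ; 11 values; θ_min ≈ 24.09°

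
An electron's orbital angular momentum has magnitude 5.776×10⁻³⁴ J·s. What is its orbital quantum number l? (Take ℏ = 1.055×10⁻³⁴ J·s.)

l = 5

|L|/ℏ = (5.776×10⁻³⁴)/(1.055×10⁻³⁴) ≈ 5.475.
Set l(l+1) = 29.97; the integer solution is l = 5.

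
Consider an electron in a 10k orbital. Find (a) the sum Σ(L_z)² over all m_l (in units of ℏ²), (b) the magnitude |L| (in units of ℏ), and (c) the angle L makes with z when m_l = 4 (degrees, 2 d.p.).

Σ(L_z)² = 280 ℏ²; |L| = 2√14 ℏ ≈ 7.483ℏ; θ(m_l=4) ≈ 57.69°

For 10k, l = 7.
Σ m_l² = 280, so Σ(L_z)² = 280 ℏ².
|L| = ℏ√(7·8) = 2√14 ℏ ≈ 7.483ℏ.
For m_l = 4: cos θ = 4/√56, θ ≈ 57.69°.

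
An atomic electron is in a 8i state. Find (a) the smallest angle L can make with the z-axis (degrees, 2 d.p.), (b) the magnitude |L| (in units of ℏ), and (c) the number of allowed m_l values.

The 8i subshell has l = 6.
cos θ_min = 6/√42, so θ_min ≈ 22.21°.
|L| = ℏ√(6·7) = √42 ℏ ≈ 6.481ℏ.
There are 2l+1 = 13 values of m_l.

θ_min ≈ 22.21°; |L| = √42 ℏ ≈ 6.481ℏ; 13 values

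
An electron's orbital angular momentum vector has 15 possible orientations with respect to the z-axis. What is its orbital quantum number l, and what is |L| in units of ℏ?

l = 7, |L| = 2√14 ℏ ≈ 7.483ℏ

2l + 1 = 15 ⇒ l = 7.
Then |L| = √(l(l+1)) ℏ = 2√14 ℏ.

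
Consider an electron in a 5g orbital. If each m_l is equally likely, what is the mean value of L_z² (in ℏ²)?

The 5g subshell has l = 4.
m_l ∈ {-4, -3, -2, -1, 0, 1, 2, 3, 4}.
Average of L_z² over 9 states: 60/9 ℏ² = 6.667 ℏ².

⟨L_z²⟩ = 6.667 ℏ²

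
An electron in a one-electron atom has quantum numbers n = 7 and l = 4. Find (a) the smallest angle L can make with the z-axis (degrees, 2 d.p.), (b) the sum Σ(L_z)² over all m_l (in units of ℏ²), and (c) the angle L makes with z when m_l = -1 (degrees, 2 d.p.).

θ_min ≈ 26.57°; Σ(L_z)² = 60 ℏ²; θ(m_l=-1) ≈ 102.92°

cos θ_min = 4/√20, so θ_min ≈ 26.57°.
Σ m_l² = 60, so Σ(L_z)² = 60 ℏ².
For m_l = -1: cos θ = -1/√20, θ ≈ 102.92°.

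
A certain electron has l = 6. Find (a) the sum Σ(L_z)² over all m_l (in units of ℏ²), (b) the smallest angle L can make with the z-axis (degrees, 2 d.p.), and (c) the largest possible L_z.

Σ m_l² = 182, so Σ(L_z)² = 182 ℏ².
cos θ_min = 6/√42, so θ_min ≈ 22.21°.
L_z,max = lℏ = 6ℏ.

Σ(L_z)² = 182 ℏ²; θ_min ≈ 22.21°; L_z,max = 6ℏ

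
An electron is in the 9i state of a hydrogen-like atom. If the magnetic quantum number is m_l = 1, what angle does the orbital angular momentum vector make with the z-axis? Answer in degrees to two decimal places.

θ ≈ 81.12°

9i means n = 9, l = 6.
|L|² = l(l+1)ℏ² = 42ℏ², so |L| = √42 ℏ.
L_z = m_l ℏ = 1ℏ.
cos θ = L_z/|L| = 1/√42, so θ ≈ 81.12°.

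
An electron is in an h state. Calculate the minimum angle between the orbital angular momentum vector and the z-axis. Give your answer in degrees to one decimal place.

The letter h corresponds to l = 5.
|L|² = l(l+1)ℏ² = 30ℏ², so |L| = √30 ℏ.
The smallest angle corresponds to the largest L_z, i.e. m_l = l = 5, giving L_z = 5ℏ.
cos θ_min = 5/√30, so θ_min ≈ 24.1°.

θ_min ≈ 24.1°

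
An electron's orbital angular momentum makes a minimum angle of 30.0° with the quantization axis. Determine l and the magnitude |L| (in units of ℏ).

l = 3, |L| = 2√3 ℏ ≈ 3.464ℏ

cos²θ_min = l/(l+1) = 0.7500.
Thus l = 0.7500/(1 − 0.7500) ≈ 3.
Then |L| = ℏ√(3·4) = 2√3 ℏ.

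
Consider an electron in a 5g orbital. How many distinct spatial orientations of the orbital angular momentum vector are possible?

9

For 5g, l = 4.
The number of m_l values is 2l + 1 = 2·4 + 1 = 9.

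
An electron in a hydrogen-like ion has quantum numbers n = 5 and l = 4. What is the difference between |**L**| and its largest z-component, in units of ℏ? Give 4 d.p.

|L| − L_z,max ≈ 0.4721ℏ

|L| = 2√5 ℏ ≈ 4.4721ℏ, while L_z,max = lℏ = 4ℏ.
The difference is (2√5 − 4)ℏ ≈ 0.4721ℏ.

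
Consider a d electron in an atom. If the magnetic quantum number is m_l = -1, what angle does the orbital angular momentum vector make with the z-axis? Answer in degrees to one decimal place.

θ ≈ 114.1°

A d state has l = 2.
|L| = √(l(l+1)) ℏ = √6 ℏ.
L_z = m_l ℏ = −1ℏ.
cos θ = L_z/|L| = -1/√6, so θ ≈ 114.1°.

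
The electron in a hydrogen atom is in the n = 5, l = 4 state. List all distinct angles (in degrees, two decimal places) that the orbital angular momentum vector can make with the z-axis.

|L| = ℏ√(l(l+1)) = 2√5 ℏ.
cos θ = m_l/√20 for each m_l ∈ {-4, -3, -2, -1, 0, 1, 2, 3, 4}.

θ ∈ {26.57°, 47.87°, 63.43°, 77.08°, 90.00°, 102.92°, 116.57°, 132.13°, 153.43°}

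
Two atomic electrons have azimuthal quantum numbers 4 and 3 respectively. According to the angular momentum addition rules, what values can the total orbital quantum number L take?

Angular momentum addition gives L = |l₁ − l₂|, …, l₁ + l₂.
L ∈ {1, 2, 3, 4, 5, 6, 7}.

L = 1, 2, 3, 4, 5, 6, 7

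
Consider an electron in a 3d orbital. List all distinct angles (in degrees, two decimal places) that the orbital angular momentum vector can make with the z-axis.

For 3d, l = 2.
|L| = √(l(l+1)) ℏ = √6 ℏ.
cos θ = m_l/√6 for each m_l ∈ {-2, -1, 0, 1, 2}.

θ ∈ {35.26°, 65.91°, 90.00°, 114.09°, 144.74°}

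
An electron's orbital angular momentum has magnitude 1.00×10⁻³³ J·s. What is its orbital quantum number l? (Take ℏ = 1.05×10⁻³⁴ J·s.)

l = 9

In units of ℏ, |L| ≈ 9.524.
(|L|/ℏ)² = l(l+1) ≈ 90.70 ⇒ l = 9.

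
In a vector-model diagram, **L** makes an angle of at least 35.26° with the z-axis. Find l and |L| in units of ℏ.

l = 2, |L| = √6 ℏ ≈ 2.449ℏ

cos θ_min = l/√(l(l+1)) = √(l/(l+1)), so l/(l+1) = cos²(35.26°) = 0.6667.
l = cos²θ/sin²θ ≈ 2.
Then |L| = ℏ√(2·3) = √6 ℏ.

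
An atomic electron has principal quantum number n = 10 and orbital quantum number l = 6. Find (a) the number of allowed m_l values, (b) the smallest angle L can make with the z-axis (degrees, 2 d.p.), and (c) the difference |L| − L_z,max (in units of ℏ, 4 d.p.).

There are 2l+1 = 13 values of m_l.
cos θ_min = 6/√42, so θ_min ≈ 22.21°.
|L| − L_z,max = (√42 − 6)ℏ ≈ 0.4807ℏ.

13 values; θ_min ≈ 22.21°; |L|−L_z,max ≈ 0.4807ℏ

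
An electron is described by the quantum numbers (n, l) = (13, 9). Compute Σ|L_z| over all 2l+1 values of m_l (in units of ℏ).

Σ|L_z| = 90 ℏ

The allowed m_l values are -9, -8, -7, -6, -5, -4, -3, -2, -1, 0, 1, 2, 3, 4, 5, 6, 7, 8, 9.
Σ|m_l| = 2(1+2+…+9) = 90.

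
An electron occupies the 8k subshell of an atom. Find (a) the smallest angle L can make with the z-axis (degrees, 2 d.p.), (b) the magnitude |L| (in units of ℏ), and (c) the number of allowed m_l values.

θ_min ≈ 20.70°; |L| = 2√14 ℏ ≈ 7.483ℏ; 15 values

For 8k, l = 7.
cos θ_min = 7/√56, so θ_min ≈ 20.70°.
|L| = ℏ√(7·8) = 2√14 ℏ ≈ 7.483ℏ.
There are 2l+1 = 15 values of m_l.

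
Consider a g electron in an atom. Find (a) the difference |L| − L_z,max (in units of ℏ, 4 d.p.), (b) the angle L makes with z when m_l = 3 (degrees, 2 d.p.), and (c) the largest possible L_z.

The letter g corresponds to l = 4.
|L| − L_z,max = (2√5 − 4)ℏ ≈ 0.4721ℏ.
For m_l = 3: cos θ = 3/√20, θ ≈ 47.87°.
L_z,max = lℏ = 4ℏ.

|L|−L_z,max ≈ 0.4721ℏ; θ(m_l=3) ≈ 47.87°; L_z,max = 4ℏ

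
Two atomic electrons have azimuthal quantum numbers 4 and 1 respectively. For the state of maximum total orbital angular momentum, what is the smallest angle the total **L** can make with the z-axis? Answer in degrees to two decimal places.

θ_min ≈ 24.09°

Angular momentum addition gives L = |l₁ − l₂|, …, l₁ + l₂.
So L can be 3, 4, 5.
The maximum is L = 5, with |L_tot| = ℏ√(5·6) = √30 ℏ.
The minimum angle with z is arccos(5/√30) ≈ 24.09°.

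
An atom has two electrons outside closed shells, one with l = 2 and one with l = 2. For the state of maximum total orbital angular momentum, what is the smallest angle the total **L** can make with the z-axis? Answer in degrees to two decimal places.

Angular momentum addition gives L = |l₁ − l₂|, …, l₁ + l₂.
L ∈ {0, 1, 2, 3, 4}.
The maximum is L = 4, with |L_tot| = ℏ√(4·5) = 2√5 ℏ.
The minimum angle with z is arccos(4/√20) ≈ 26.57°.

θ_min ≈ 26.57°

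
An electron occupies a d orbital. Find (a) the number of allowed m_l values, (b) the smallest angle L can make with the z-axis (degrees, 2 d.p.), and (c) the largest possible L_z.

5 values; θ_min ≈ 35.26°; L_z,max = 2ℏ

D corresponds to l = 2.
There are 2l+1 = 5 values of m_l.
cos θ_min = 2/√6, so θ_min ≈ 35.26°.
L_z,max = lℏ = 2ℏ.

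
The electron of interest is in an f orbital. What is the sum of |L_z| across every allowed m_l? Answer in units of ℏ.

Σ|L_z| = 12 ℏ

The letter f corresponds to l = 3.
m_l runs from −3 to 3, i.e. {-3, -2, -1, 0, 1, 2, 3}.
Σ|m_l| = l(l+1) = 12.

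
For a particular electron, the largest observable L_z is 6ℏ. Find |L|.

L_z,max = lℏ, so l = 6.
|L| = ℏ√(l(l+1)) = √42 ℏ.

|L| = √42 ℏ ≈ 6.481ℏ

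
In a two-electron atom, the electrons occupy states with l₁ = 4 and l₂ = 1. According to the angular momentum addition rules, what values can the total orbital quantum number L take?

L runs from |4 − 1| = 3 to 4 + 1 = 5.
So L can be 3, 4, 5.

L = 3, 4, 5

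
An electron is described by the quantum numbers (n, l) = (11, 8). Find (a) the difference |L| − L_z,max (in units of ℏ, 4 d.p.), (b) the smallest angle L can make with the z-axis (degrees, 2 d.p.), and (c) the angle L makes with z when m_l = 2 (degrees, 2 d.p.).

|L| − L_z,max = (6√2 − 8)ℏ ≈ 0.4853ℏ.
cos θ_min = 8/√72, so θ_min ≈ 19.47°.
For m_l = 2: cos θ = 2/√72, θ ≈ 76.37°.

|L|−L_z,max ≈ 0.4853ℏ; θ_min ≈ 19.47°; θ(m_l=2) ≈ 76.37°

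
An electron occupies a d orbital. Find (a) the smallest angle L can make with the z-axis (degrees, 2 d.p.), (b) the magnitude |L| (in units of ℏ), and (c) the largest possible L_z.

For a d orbital, l = 2.
cos θ_min = 2/√6, so θ_min ≈ 35.26°.
|L| = ℏ√(2·3) = √6 ℏ ≈ 2.449ℏ.
L_z,max = lℏ = 2ℏ.

θ_min ≈ 35.26°; |L| = √6 ℏ ≈ 2.449ℏ; L_z,max = 2ℏ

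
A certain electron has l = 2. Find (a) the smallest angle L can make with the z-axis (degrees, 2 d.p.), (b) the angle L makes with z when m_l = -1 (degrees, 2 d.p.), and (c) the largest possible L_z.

cos θ_min = 2/√6, so θ_min ≈ 35.26°.
For m_l = -1: cos θ = -1/√6, θ ≈ 114.09°.
L_z,max = lℏ = 2ℏ.

θ_min ≈ 35.26°; θ(m_l=-1) ≈ 114.09°; L_z,max = 2ℏ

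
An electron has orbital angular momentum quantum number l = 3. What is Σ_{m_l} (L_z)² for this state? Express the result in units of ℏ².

Σ(L_z)² = 28 ℏ²

m_l runs from −3 to 3, i.e. {-3, -2, -1, 0, 1, 2, 3}.
Summing m² from −3 to 3: Σ m_l² = 28.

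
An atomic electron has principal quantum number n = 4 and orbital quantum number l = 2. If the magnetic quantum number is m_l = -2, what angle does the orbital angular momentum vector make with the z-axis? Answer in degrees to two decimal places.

θ ≈ 144.74°

|L| = ℏ√(l(l+1)) = √6 ℏ.
L_z = m_l ℏ = −2ℏ.
cos θ = L_z/|L| = -2/√6, so θ ≈ 144.74°.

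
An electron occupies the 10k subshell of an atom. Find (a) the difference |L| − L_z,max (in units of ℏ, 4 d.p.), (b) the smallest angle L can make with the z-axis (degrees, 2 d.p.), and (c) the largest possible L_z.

|L|−L_z,max ≈ 0.4833ℏ; θ_min ≈ 20.70°; L_z,max = 7ℏ

The 10k subshell has l = 7.
|L| − L_z,max = (2√14 − 7)ℏ ≈ 0.4833ℏ.
cos θ_min = 7/√56, so θ_min ≈ 20.70°.
L_z,max = lℏ = 7ℏ.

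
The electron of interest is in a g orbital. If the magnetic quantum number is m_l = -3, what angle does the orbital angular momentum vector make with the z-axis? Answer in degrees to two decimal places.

θ ≈ 132.13°

G corresponds to l = 4.
|L|² = l(l+1)ℏ² = 20ℏ², so |L| = 2√5 ℏ.
L_z = m_l ℏ = −3ℏ.
cos θ = L_z/|L| = -3/√20, so θ ≈ 132.13°.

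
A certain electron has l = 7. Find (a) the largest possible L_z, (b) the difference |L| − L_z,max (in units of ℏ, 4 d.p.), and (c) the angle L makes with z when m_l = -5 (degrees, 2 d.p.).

L_z,max = lℏ = 7ℏ.
|L| − L_z,max = (2√14 − 7)ℏ ≈ 0.4833ℏ.
For m_l = -5: cos θ = -5/√56, θ ≈ 131.92°.

L_z,max = 7ℏ; |L|−L_z,max ≈ 0.4833ℏ; θ(m_l=-5) ≈ 131.92°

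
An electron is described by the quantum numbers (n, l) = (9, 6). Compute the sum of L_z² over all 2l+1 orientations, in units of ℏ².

The allowed m_l values are -6, -5, -4, -3, -2, -1, 0, 1, 2, 3, 4, 5, 6.
Σ m_l² = l(l+1)(2l+1)/3 = 6·7·13/3 = 182.

Σ(L_z)² = 182 ℏ²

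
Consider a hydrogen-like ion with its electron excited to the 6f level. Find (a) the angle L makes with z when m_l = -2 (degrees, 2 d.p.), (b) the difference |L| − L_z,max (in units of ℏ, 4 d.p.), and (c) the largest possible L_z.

The 6f level has l = 3.
For m_l = -2: cos θ = -2/√12, θ ≈ 125.26°.
|L| − L_z,max = (2√3 − 3)ℏ ≈ 0.4641ℏ.
L_z,max = lℏ = 3ℏ.

θ(m_l=-2) ≈ 125.26°; |L|−L_z,max ≈ 0.4641ℏ; L_z,max = 3ℏ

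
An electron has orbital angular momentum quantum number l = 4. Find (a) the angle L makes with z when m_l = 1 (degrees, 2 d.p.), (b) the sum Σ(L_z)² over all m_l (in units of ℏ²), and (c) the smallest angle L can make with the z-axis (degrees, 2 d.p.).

For m_l = 1: cos θ = 1/√20, θ ≈ 77.08°.
Σ m_l² = 60, so Σ(L_z)² = 60 ℏ².
cos θ_min = 4/√20, so θ_min ≈ 26.57°.

θ(m_l=1) ≈ 77.08°; Σ(L_z)² = 60 ℏ²; θ_min ≈ 26.57°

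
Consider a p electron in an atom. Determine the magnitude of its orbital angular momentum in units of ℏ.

|L| = √2 ℏ ≈ 1.414ℏ

A p state has l = 1.
|L| = ℏ√(l(l+1)) = ℏ√(1·2) = √2 ℏ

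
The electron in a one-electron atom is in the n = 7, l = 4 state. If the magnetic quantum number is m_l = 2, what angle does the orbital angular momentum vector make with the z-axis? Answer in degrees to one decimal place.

θ ≈ 63.4°

|L| = ℏ√(l(l+1)) = 2√5 ℏ.
L_z = m_l ℏ = 2ℏ.
cos θ = L_z/|L| = 2/√20, so θ ≈ 63.4°.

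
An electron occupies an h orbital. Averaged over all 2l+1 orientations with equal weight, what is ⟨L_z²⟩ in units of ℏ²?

⟨L_z²⟩ = 10 ℏ²

H corresponds to l = 5.
m_l runs from −5 to 5, i.e. {-5, -4, -3, -2, -1, 0, 1, 2, 3, 4, 5}.
Average of L_z² over 11 states: 110/11 ℏ² = 10 ℏ².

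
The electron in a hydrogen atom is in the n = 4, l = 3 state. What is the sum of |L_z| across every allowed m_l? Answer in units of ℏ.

m_l runs from −3 to 3, i.e. {-3, -2, -1, 0, 1, 2, 3}.
Σ|m_l| = 2(1+2+…+3) = 12.

Σ|L_z| = 12 ℏ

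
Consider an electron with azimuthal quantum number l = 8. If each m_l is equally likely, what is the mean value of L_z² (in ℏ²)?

m_l runs from −8 to 8, i.e. {-8, -7, -6, -5, -4, -3, -2, -1, 0, 1, 2, 3, 4, 5, 6, 7, 8}.
Average of L_z² over 17 states: 408/17 ℏ² = 24 ℏ².

⟨L_z²⟩ = 24 ℏ²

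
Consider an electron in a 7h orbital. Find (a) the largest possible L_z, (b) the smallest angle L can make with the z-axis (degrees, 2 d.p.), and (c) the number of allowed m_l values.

For 7h, l = 5.
L_z,max = lℏ = 5ℏ.
cos θ_min = 5/√30, so θ_min ≈ 24.09°.
There are 2l+1 = 11 values of m_l.

L_z,max = 5ℏ; θ_min ≈ 24.09°; 11 values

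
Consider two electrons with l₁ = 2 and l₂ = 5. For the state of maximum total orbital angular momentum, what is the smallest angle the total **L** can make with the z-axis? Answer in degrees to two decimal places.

By the triangle rule, |l₁ − l₂| ≤ L ≤ l₁ + l₂.
Allowed values: L = 3, 4, 5, 6, 7.
The maximum is L = 7, with |L_tot| = ℏ√(7·8) = 2√14 ℏ.
The minimum angle with z is arccos(7/√56) ≈ 20.70°.

θ_min ≈ 20.70°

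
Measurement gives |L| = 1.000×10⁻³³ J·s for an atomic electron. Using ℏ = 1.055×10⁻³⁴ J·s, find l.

l = 9

Dividing by ℏ: |L|/ℏ ≈ 9.479.
l(l+1) ≈ 9.479² ≈ 89.85, so l = 9.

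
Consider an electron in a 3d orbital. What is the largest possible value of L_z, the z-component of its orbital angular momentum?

3d means n = 3, l = 2.
L_z = m_l ℏ with m_l ∈ {−2, …, 2}; the maximum is m_l = 2.

L_z,max = 2ℏ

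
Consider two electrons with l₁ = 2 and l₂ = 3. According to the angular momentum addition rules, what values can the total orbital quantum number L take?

The total orbital quantum number L ranges from |l₁ − l₂| to l₁ + l₂ in integer steps.
L ∈ {1, 2, 3, 4, 5}.

L = 1, 2, 3, 4, 5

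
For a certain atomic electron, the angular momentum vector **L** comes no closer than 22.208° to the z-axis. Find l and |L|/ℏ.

l = 6, |L| = √42 ℏ ≈ 6.481ℏ

cos²θ_min = l/(l+1) = 0.8571.
l = cos²θ/sin²θ ≈ 6.
Then |L| = ℏ√(6·7) = √42 ℏ.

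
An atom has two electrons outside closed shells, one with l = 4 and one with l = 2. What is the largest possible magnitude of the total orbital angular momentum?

|L_tot|_max = √42 ℏ ≈ 6.481ℏ

Angular momentum addition gives L = |l₁ − l₂|, …, l₁ + l₂.
L ∈ {2, 3, 4, 5, 6}.
The largest magnitude corresponds to L = 6: |L_tot| = ℏ√(6·7) = √42 ℏ.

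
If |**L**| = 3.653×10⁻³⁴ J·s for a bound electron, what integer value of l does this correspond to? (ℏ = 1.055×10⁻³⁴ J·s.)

l = 3

In units of ℏ, |L| ≈ 3.463.
l(l+1) ≈ 3.463² ≈ 11.99, so l = 3.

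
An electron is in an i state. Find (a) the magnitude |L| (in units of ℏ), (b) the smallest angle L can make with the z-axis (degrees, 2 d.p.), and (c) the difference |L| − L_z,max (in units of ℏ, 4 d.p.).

I corresponds to l = 6.
|L| = ℏ√(6·7) = √42 ℏ ≈ 6.481ℏ.
cos θ_min = 6/√42, so θ_min ≈ 22.21°.
|L| − L_z,max = (√42 − 6)ℏ ≈ 0.4807ℏ.

|L| = √42 ℏ ≈ 6.481ℏ; θ_min ≈ 22.21°; |L|−L_z,max ≈ 0.4807ℏ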